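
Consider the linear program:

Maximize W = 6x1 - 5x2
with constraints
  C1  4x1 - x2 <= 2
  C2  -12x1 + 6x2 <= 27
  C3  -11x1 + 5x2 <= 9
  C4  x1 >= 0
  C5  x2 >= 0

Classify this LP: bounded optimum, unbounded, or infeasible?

bounded optimum

Feasible corners and W = 6x1 - 5x2:
  (19/9, 58/9) → W = -176/9
  (1/2, 0) → W = 3
  (0, 9/5) → W = -9
  (0, 0) → W = 0
The feasible region has finitely many vertices and no improving ray; the maximum is 3 at (1/2, 0).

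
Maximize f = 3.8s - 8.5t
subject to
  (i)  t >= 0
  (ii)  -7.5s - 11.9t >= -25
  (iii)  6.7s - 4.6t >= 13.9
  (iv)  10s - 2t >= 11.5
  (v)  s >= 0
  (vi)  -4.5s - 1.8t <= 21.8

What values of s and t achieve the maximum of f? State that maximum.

s = 10/3, t = 0, maximum f = 38/3

Extreme points and f = 3.8s - 8.5t:
  (10/3, 0) → f = 38/3
  (139/67, 0) → f = 2641/335
  (28041/11423, 6325/11423) → f = 527933/114230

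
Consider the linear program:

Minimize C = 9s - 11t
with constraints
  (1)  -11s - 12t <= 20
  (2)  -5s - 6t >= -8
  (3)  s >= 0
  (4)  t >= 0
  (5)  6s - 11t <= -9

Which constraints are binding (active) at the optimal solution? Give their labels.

(2) and (3)

Feasible corners and C = 9s - 11t:
  (0, 4/3) → C = -44/3
  (34/91, 93/91) → C = -717/91
  (0, 9/11) → C = -9

The minimum is at (0, 4/3). Substituting into each constraint, equality holds for (2) and (3); the remaining constraints have slack.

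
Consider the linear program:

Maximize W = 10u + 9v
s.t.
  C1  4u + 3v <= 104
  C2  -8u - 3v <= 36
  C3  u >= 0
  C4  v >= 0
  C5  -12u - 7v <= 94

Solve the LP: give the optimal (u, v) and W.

Extreme points and W = 10u + 9v:
  (0, 104/3) → W = 312
  (26, 0) → W = 260
  (0, 0) → W = 0

The binding constraints are 4u + 3v = 104 and u = 0.
Solving simultaneously gives u = 0, v = 104/3.

u = 0, v = 104/3, maximum W = 312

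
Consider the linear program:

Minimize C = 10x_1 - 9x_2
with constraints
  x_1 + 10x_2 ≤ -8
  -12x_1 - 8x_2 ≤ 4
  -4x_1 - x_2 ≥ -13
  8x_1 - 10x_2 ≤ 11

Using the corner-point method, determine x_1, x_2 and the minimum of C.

Extreme points and C = 10x_1 - 9x_2:
  (3/14, -23/28) → C = 267/28
  (1/3, -5/6) → C = 65/6
  (6/23, -41/46) → C = 489/46

x_1 = 3/14, x_2 = -23/28, minimum C = 267/28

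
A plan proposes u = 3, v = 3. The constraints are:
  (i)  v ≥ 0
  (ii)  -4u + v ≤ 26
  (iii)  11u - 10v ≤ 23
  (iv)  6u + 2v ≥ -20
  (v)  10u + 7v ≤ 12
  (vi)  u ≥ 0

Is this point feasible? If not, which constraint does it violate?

not feasible — violates (v)

Constraint (v): 10u + 7v = 51, which is not ≤ 12. All other constraints are satisfied.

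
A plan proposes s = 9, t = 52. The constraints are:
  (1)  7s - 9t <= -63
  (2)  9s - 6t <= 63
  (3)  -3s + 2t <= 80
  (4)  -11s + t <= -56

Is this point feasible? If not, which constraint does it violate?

Constraint (4): -11s + t = -47, which is not ≤ -56. All other constraints are satisfied.

not feasible — violates (4)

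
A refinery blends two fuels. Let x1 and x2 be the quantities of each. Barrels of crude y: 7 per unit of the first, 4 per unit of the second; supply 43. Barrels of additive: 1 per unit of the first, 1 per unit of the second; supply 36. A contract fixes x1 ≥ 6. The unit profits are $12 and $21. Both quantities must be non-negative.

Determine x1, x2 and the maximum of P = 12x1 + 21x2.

Feasible corners and P = 12x1 + 21x2:
  (43/7, 0) → P = 516/7
  (6, 0) → P = 72
  (6, 1/4) → P = 309/4

The optimum lies where 7x1 + 4x2 = 43 and x1 = 6.
Solving simultaneously gives x1 = 6, x2 = 1/4.

x1 = 6, x2 = 1/4, maximum P = 309/4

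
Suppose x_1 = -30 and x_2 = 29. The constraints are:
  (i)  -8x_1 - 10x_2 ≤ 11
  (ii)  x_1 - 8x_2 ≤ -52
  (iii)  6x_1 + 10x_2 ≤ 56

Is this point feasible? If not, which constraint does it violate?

Constraint (iii): 6x_1 + 10x_2 = 110, which is not ≤ 56. All other constraints are satisfied.

not feasible — violates (iii)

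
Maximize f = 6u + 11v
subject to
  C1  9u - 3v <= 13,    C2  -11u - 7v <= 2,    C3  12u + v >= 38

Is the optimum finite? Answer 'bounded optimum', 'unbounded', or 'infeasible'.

From the feasible point (127/45, 62/15), moving in the direction (3, 9) keeps every constraint satisfied while f increases without bound.

unbounded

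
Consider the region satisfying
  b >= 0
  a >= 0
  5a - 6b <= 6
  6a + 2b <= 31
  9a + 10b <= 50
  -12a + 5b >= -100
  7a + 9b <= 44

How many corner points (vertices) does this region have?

Intersecting each pair of boundary lines and keeping only the points that satisfy every inequality leaves:
  (0, 0)
  (6/5, 0)
  (0, 44/9)
  (45/13, 49/26)
  (10/11, 46/11)

5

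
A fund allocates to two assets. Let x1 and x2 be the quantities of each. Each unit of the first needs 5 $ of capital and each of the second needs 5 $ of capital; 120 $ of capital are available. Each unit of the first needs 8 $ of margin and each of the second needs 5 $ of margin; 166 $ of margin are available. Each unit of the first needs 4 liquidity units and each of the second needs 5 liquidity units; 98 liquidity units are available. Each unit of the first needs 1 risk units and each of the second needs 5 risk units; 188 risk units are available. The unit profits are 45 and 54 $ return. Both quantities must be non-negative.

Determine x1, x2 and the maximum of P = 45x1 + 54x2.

Vertices and P = 45x1 + 54x2:
  (0, 0) → P = 0
  (0, 98/5) → P = 5292/5
  (83/4, 0) → P = 3735/4
  (17, 6) → P = 1089

The optimum lies where 8x1 + 5x2 = 166 and 4x1 + 5x2 = 98.
Solving simultaneously gives x1 = 17, x2 = 6.

x1 = 17, x2 = 6, maximum P = 1089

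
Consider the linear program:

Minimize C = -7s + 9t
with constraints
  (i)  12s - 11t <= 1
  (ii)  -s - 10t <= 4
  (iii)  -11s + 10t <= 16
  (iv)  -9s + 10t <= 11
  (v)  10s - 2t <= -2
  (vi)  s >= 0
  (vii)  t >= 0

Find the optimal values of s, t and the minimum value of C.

s = 0, t = 1, minimum C = 9

Feasible corners and C = -7s + 9t:
  (1/41, 46/41) → C = 407/41
  (0, 11/10) → C = 99/10
  (0, 1) → C = 9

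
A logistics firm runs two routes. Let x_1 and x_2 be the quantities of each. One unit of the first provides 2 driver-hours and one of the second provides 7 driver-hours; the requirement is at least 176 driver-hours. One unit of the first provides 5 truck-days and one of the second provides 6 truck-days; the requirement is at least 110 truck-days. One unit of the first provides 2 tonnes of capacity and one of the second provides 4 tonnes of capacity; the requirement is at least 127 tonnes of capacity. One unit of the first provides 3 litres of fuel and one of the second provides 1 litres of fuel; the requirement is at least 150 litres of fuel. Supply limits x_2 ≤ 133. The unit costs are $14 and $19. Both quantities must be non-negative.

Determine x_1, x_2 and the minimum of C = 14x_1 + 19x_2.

x_1 = 46, x_2 = 12, minimum C = 872

Extreme points and C = 14x_1 + 19x_2:
  (88, 0) → C = 1232
  (46, 12) → C = 872
  (17/3, 133) → C = 7819/3
The feasible region is unbounded (it extends along (1, 0)), but C strictly increases along every unbounded feasible direction, so there is no improving ray and the minimum is attained at a vertex.

The binding constraints are 2x_1 + 7x_2 = 176 and 3x_1 + x_2 = 150.
Solving simultaneously gives x_1 = 46, x_2 = 12.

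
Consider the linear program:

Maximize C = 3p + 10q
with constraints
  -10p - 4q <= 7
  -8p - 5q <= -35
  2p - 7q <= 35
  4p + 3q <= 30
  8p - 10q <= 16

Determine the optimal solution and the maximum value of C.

Feasible corners and C = 3p + 10q:
  (-175/18, 203/9) → C = 3535/18
  (-141/14, 164/7) → C = 2857/14
  (43/12, 19/15) → C = 281/12
  (87/16, 11/4) → C = 701/16

The binding constraints are -10p - 4q = 7 and 4p + 3q = 30.
Solving simultaneously gives p = -141/14, q = 164/7.

p = -141/14, q = 164/7, maximum C = 2857/14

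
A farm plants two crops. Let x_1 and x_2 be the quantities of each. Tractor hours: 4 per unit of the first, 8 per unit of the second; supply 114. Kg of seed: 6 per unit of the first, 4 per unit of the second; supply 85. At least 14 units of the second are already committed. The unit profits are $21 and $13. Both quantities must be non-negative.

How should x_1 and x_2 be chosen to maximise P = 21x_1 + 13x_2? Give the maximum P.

Corner points and P = 21x_1 + 13x_2:
  (0, 57/4) → P = 741/4
  (0, 14) → P = 182
  (1/2, 14) → P = 385/2

x_1 = 1/2, x_2 = 14, maximum P = 385/2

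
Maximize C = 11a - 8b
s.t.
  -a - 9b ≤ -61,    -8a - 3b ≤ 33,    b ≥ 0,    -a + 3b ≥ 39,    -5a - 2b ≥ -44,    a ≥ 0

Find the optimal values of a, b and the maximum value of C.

a = 54/17, b = 239/17, maximum C = -1318/17

The binding constraints are -a + 3b = 39 and -5a - 2b = -44.
Solving simultaneously gives a = 54/17, b = 239/17.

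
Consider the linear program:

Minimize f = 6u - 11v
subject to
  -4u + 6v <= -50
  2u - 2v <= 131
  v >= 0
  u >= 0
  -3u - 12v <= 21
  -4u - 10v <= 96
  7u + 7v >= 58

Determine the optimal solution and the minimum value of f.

u = 343/2, v = 106, minimum f = -137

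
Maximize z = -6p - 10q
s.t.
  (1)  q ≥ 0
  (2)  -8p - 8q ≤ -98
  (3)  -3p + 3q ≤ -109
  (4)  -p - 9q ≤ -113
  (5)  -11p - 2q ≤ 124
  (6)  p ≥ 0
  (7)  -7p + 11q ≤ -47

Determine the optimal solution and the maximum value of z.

The feasible region is unbounded (it extends along (11, 7), (1, 0)), but z strictly decreases along every unbounded feasible direction, so there is no improving ray and the maximum is attained at a vertex.

p = 44, q = 23/3, maximum z = -1022/3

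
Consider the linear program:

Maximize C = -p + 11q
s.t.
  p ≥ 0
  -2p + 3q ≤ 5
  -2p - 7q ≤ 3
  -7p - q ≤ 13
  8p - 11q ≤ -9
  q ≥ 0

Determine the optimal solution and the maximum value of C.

Extreme points and C = -p + 11q:
  (0, 5/3) → C = 55/3
  (0, 9/11) → C = 9
  (14, 11) → C = 107

The binding constraints are -2p + 3q = 5 and 8p - 11q = -9.
Solving simultaneously gives p = 14, q = 11.

p = 14, q = 11, maximum C = 107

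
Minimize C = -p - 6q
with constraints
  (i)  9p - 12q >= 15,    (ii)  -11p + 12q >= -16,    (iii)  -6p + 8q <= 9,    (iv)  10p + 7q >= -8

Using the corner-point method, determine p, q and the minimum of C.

Vertices and C = -p - 6q:
  (1/2, -7/8) → C = 19/4
  (3/61, -74/61) → C = 441/61
  (16/197, -248/197) → C = 1472/197

p = 1/2, q = -7/8, minimum C = 19/4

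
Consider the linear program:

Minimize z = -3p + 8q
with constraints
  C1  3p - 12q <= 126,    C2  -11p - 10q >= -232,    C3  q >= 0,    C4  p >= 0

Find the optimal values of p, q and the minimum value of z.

p = 232/11, q = 0, minimum z = -696/11

The optimum lies where -11p - 10q = -232 and q = 0.
Solving simultaneously gives p = 232/11, q = 0.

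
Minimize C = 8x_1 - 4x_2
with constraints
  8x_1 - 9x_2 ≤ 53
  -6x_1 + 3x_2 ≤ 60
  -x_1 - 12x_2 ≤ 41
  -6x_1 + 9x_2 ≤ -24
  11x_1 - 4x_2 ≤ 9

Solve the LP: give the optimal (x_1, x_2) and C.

Feasible corners and C = 8x_1 - 4x_2:
  (-1, -10/3) → C = 16/3
  (-7/17, -115/34) → C = 174/17
  (-1/5, -14/5) → C = 48/5

The optimum lies where -x_1 - 12x_2 = 41 and -6x_1 + 9x_2 = -24.
Solving simultaneously gives x_1 = -1, x_2 = -10/3.

x_1 = -1, x_2 = -10/3, minimum C = 16/3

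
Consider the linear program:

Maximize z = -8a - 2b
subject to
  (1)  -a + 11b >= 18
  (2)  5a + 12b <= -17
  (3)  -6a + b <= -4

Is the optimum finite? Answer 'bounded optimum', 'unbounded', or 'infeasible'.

The boundaries -a + 11b = 18 and 5a + 12b = -17 meet at (-403/67, 73/67), but that point violates -6a + b ≤ -4. Every candidate vertex is excluded by some other constraint, so the feasible region is empty.

infeasible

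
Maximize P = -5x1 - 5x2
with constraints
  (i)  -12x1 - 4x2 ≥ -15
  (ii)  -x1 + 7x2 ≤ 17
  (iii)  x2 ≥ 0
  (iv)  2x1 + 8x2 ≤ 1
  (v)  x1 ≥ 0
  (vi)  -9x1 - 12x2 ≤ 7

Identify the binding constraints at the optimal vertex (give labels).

Vertices and P = -5x1 - 5x2:
  (1/2, 0) → P = -5/2
  (0, 0) → P = 0
  (0, 1/8) → P = -5/8

The maximum is at (0, 0). Substituting into each constraint, equality holds for (iii) and (v); the remaining constraints have slack.

(iii) and (v)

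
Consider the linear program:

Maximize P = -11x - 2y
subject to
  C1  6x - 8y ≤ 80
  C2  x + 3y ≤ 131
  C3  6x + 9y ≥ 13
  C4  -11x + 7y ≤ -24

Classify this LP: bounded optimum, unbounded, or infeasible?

bounded optimum

Corner points and P = -11x - 2y:
  (644/13, 353/13) → P = -7790/13
  (412/51, -67/17) → P = -4130/51
  (989/40, 1417/40) → P = -13713/40
  (307/141, -1/141) → P = -1125/47
The feasible region has finitely many vertices and no improving ray; the maximum is -1125/47 at (307/141, -1/141).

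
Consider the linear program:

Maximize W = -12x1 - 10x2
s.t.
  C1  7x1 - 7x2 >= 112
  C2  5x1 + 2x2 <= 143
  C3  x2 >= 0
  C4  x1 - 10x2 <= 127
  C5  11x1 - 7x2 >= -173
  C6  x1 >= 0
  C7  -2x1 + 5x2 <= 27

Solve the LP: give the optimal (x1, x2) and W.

Vertices and W = -12x1 - 10x2:
  (25, 9) → W = -390
  (16, 0) → W = -192
  (143/5, 0) → W = -1716/5

At the optimal vertex, 7x1 - 7x2 = 112 and x2 = 0.
Solving simultaneously gives x1 = 16, x2 = 0.

x1 = 16, x2 = 0, maximum W = -192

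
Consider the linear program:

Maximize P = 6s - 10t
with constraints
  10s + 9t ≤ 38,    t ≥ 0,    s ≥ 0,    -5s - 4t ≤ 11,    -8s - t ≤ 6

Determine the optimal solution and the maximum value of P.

s = 19/5, t = 0, maximum P = 114/5

Corner points and P = 6s - 10t:
  (19/5, 0) → P = 114/5
  (0, 38/9) → P = -380/9
  (0, 0) → P = 0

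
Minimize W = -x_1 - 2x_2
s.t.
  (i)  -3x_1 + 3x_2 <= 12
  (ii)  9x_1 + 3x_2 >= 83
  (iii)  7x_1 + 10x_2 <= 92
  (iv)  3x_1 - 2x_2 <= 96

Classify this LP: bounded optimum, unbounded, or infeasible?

bounded optimum

Extreme points and W = -x_1 - 2x_2:
  (554/69, 247/69) → W = -1048/69
  (454/27, -205/9) → W = 776/27
  (26, -9) → W = -8
The feasible region has finitely many vertices and no improving ray; the minimum is -1048/69 at (554/69, 247/69).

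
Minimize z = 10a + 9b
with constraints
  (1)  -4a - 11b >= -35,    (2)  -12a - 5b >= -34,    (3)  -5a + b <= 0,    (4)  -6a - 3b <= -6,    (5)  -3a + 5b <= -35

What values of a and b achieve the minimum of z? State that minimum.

a = 12, b = -22, minimum z = -78

The optimum lies where -12a - 5b = -34 and -6a - 3b = -6.
Solving simultaneously gives a = 12, b = -22.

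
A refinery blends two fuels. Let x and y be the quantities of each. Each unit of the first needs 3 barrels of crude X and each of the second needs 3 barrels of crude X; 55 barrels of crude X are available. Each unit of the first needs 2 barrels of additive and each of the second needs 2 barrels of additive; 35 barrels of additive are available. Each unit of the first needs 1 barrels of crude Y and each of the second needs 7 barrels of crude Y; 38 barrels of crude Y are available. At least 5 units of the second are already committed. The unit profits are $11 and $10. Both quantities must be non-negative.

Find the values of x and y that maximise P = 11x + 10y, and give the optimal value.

Feasible corners and P = 11x + 10y:
  (0, 38/7) → P = 380/7
  (0, 5) → P = 50
  (3, 5) → P = 83

The binding constraints are x + 7y = 38 and y = 5.
Solving simultaneously gives x = 3, y = 5.

x = 3, y = 5, maximum P = 83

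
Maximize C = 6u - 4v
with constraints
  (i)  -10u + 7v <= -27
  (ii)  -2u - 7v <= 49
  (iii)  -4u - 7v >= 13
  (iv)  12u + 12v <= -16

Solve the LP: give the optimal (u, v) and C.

u = 119/15, v = -139/15, maximum C = 254/3

Extreme points and C = 6u - 4v:
  (-11/6, -136/21) → C = 313/21
  (1, -17/7) → C = 110/7
  (119/15, -139/15) → C = 254/3
  (11/9, -23/9) → C = 158/9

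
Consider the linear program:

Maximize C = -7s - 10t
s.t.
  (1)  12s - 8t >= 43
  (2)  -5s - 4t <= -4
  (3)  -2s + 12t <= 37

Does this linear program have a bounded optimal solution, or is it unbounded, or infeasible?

unbounded

From the feasible point (51/22, -167/88), moving in the direction (4, -5) keeps every constraint satisfied while C increases without bound.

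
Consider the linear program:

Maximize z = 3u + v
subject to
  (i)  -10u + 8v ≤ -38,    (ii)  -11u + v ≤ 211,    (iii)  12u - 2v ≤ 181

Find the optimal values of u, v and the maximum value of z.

u = 343/19, v = 677/38, maximum z = 2735/38

Extreme points and z = 3u + v:
  (-863/39, -1264/39) → z = -3853/39
  (343/19, 677/38) → z = 2735/38
  (-603/10, -4523/10) → z = -3166/5

The optimum lies where -10u + 8v = -38 and 12u - 2v = 181.
Solving simultaneously gives u = 343/19, v = 677/38.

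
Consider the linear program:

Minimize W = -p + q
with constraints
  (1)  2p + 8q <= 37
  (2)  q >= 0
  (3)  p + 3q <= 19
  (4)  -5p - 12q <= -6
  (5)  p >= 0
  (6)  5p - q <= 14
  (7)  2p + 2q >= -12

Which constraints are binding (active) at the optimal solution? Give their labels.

(2) and (6)

Extreme points and W = -p + q:
  (0, 37/8) → W = 37/8
  (149/42, 157/42) → W = 4/21
  (6/5, 0) → W = -6/5
  (14/5, 0) → W = -14/5
  (0, 1/2) → W = 1/2

The minimum is at (14/5, 0). Substituting into each constraint, equality holds for (2) and (6); the remaining constraints have slack.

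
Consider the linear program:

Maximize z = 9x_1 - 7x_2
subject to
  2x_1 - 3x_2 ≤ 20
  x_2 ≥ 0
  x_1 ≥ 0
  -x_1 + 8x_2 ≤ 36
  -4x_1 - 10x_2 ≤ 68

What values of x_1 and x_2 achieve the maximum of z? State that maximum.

x_1 = 268/13, x_2 = 92/13, maximum z = 136

Vertices and z = 9x_1 - 7x_2:
  (10, 0) → z = 90
  (268/13, 92/13) → z = 136
  (0, 0) → z = 0
  (0, 9/2) → z = -63/2

The optimum lies where 2x_1 - 3x_2 = 20 and -x_1 + 8x_2 = 36.
Solving simultaneously gives x_1 = 268/13, x_2 = 92/13.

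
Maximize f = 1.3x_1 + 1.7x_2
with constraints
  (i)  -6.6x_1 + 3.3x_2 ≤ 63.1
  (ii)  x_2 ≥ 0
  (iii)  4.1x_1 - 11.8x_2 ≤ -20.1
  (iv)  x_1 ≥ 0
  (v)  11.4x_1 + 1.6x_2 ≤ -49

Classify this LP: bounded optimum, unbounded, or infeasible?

infeasible

The boundaries -6.6x_1 + 3.3x_2 = 63.1 and x_2 = 0 meet at (-631/66, 0), but that point violates x_1 ≥ 0. Every candidate vertex is excluded by some other constraint, so the feasible region is empty.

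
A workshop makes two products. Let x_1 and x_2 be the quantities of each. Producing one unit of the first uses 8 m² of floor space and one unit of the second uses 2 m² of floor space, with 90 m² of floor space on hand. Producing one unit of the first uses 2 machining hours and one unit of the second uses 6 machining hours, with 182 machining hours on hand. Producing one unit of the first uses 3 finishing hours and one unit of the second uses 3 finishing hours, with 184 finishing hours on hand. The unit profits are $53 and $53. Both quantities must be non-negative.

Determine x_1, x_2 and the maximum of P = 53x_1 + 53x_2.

x_1 = 4, x_2 = 29, maximum P = 1749

Corner points and P = 53x_1 + 53x_2:
  (0, 0) → P = 0
  (0, 91/3) → P = 4823/3
  (45/4, 0) → P = 2385/4
  (4, 29) → P = 1749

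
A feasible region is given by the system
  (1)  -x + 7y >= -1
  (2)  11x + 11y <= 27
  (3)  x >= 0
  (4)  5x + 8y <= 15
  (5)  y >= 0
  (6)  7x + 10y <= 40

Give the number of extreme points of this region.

Pairwise boundary intersections that survive every other constraint:
  (25/11, 2/11)
  (1, 0)
  (17/11, 10/11)
  (0, 15/8)
  (0, 0)

5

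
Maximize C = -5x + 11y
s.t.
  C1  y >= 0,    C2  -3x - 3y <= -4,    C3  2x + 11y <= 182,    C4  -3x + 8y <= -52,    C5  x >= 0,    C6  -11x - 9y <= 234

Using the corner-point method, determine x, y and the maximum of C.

Feasible corners and C = -5x + 11y:
  (91, 0) → C = -455
  (52/3, 0) → C = -260/3
  (2028/49, 442/49) → C = -754/7

At the optimal vertex, y = 0 and -3x + 8y = -52.
Solving simultaneously gives x = 52/3, y = 0.

x = 52/3, y = 0, maximum C = -260/3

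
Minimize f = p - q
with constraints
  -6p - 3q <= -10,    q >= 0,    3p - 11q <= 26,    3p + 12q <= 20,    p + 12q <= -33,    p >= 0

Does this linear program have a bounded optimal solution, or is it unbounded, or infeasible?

infeasible

The boundaries -6p - 3q = -10 and q = 0 meet at (5/3, 0), but that point violates p + 12q ≤ -33. Every candidate vertex is excluded by some other constraint, so the feasible region is empty.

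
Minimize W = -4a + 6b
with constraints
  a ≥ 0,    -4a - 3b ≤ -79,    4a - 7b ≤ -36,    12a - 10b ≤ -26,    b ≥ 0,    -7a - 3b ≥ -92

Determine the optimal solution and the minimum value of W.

a = 13/3, b = 185/9, minimum W = 106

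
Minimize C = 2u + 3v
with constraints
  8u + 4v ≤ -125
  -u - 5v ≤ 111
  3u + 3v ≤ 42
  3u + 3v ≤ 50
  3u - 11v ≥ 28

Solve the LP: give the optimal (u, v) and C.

u = -1081/26, v = -361/26, minimum C = -3245/26

Feasible corners and C = 2u + 3v:
  (-181/36, -763/36) → C = -2651/36
  (-1263/100, -599/100) → C = -4323/100
  (-1081/26, -361/26) → C = -3245/26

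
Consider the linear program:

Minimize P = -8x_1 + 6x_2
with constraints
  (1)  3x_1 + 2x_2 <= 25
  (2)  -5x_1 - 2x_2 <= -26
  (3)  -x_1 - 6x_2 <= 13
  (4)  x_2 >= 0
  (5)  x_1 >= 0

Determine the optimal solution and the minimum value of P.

Extreme points and P = -8x_1 + 6x_2:
  (1/2, 47/4) → P = 133/2
  (25/3, 0) → P = -200/3
  (26/5, 0) → P = -208/5

x_1 = 25/3, x_2 = 0, minimum P = -200/3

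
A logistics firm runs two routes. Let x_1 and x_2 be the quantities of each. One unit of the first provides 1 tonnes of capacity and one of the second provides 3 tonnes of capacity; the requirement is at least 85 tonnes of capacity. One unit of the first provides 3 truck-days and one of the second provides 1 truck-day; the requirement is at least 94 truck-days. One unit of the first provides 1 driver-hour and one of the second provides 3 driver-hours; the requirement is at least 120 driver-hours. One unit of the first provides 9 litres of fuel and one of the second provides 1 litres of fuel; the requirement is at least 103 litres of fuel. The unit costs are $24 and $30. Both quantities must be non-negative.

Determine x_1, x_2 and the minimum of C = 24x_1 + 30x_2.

x_1 = 81/4, x_2 = 133/4, minimum C = 2967/2

Vertices and C = 24x_1 + 30x_2:
  (0, 103) → C = 3090
  (120, 0) → C = 2880
  (81/4, 133/4) → C = 2967/2
  (3/2, 179/2) → C = 2721
The feasible region is unbounded (it extends along (0, 1), (1, 0)), but C strictly increases along every unbounded feasible direction, so there is no improving ray and the minimum is attained at a vertex.

The binding constraints are 3x_1 + x_2 = 94 and x_1 + 3x_2 = 120.
Solving simultaneously gives x_1 = 81/4, x_2 = 133/4.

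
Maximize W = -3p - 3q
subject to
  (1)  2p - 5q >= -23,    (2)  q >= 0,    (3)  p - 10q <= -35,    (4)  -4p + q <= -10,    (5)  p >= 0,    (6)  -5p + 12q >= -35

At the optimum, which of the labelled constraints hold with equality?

Corner points and W = -3p - 3q:
  (73/18, 56/9) → W = -185/6
  (451, 185) → W = -1908
  (45/13, 50/13) → W = -285/13
  (385/19, 105/19) → W = -1470/19

The maximum is at (45/13, 50/13). Substituting into each constraint, equality holds for (3) and (4); the remaining constraints have slack.

(3) and (4)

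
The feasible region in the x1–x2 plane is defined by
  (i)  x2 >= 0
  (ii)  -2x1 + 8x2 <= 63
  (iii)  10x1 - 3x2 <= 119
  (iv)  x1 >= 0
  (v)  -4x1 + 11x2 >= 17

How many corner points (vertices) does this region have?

4

The feasible vertices (each the meet of two boundaries and inside every other half-plane) are:
  (1141/74, 434/37)
  (0, 63/8)
  (680/49, 323/49)
  (0, 17/11)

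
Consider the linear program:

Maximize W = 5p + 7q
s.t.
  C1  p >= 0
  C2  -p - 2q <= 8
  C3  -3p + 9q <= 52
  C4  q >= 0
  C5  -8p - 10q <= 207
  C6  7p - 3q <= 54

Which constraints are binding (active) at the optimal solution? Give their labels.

Vertices and W = 5p + 7q:
  (0, 52/9) → W = 364/9
  (0, 0) → W = 0
  (107/9, 263/27) → W = 3446/27
  (54/7, 0) → W = 270/7

The maximum is at (107/9, 263/27). Substituting into each constraint, equality holds for C3 and C6; the remaining constraints have slack.

C3 and C6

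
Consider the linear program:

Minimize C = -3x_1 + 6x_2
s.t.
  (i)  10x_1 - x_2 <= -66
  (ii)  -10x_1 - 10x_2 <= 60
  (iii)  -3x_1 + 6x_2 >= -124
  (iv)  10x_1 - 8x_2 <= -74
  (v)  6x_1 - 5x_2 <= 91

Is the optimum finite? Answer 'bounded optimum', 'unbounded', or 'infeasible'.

Vertices and C = -3x_1 + 6x_2:
  (-227/35, 8/7) → C = 921/35
  (-61/9, 7/9) → C = 25
The feasible region has finitely many vertices and no improving ray; the minimum is 25 at (-61/9, 7/9).

bounded optimum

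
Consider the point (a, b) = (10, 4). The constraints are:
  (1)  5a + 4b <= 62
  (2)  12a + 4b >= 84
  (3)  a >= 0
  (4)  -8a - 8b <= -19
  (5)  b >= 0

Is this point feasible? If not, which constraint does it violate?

Constraint (1): 5a + 4b = 66, which is not ≤ 62. All other constraints are satisfied.

not feasible — violates (1)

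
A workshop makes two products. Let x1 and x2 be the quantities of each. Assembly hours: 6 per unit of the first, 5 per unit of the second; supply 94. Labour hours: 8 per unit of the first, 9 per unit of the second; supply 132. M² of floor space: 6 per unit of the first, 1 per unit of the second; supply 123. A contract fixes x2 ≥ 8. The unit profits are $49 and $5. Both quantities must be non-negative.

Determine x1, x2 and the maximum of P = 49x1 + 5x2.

x1 = 15/2, x2 = 8, maximum P = 815/2

Feasible corners and P = 49x1 + 5x2:
  (0, 44/3) → P = 220/3
  (0, 8) → P = 40
  (15/2, 8) → P = 815/2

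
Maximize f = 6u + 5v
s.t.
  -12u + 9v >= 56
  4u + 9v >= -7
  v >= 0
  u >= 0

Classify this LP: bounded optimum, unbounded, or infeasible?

unbounded

From the feasible point (0, 56/9), moving in the direction (0, 1) keeps every constraint satisfied while f increases without bound.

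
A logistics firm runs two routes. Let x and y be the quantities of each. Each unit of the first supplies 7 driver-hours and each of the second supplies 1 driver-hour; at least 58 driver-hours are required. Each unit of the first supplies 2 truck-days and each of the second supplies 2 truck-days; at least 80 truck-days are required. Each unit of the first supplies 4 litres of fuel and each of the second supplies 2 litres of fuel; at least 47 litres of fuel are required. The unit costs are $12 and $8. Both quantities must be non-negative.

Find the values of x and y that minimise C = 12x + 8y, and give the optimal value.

x = 3, y = 37, minimum C = 332

Extreme points and C = 12x + 8y:
  (0, 58) → C = 464
  (40, 0) → C = 480
  (3, 37) → C = 332
The feasible region is unbounded (it extends along (0, 1), (1, 0)), but C strictly increases along every unbounded feasible direction, so there is no improving ray and the minimum is attained at a vertex.

The binding constraints are 7x + y = 58 and 2x + 2y = 80.
Solving simultaneously gives x = 3, y = 37.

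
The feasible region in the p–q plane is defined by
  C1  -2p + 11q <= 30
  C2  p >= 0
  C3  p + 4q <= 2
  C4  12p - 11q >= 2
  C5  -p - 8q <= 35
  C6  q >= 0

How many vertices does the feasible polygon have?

Intersecting each pair of boundary lines and keeping only the points that satisfy every inequality leaves:
  (30/59, 22/59)
  (2, 0)
  (1/6, 0)

3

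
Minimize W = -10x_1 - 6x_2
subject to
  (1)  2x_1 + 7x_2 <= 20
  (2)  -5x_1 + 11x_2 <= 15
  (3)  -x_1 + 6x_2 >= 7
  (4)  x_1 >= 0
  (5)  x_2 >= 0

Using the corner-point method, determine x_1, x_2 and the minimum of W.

x_1 = 71/19, x_2 = 34/19, minimum W = -914/19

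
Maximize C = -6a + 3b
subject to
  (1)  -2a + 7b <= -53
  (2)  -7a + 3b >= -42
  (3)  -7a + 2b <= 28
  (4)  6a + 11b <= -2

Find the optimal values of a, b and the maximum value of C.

a = -302/45, b = -427/45, maximum C = 59/5

Corner points and C = -6a + 3b:
  (135/43, -287/43) → C = -1671/43
  (-302/45, -427/45) → C = 59/5
  (-24, -70) → C = -66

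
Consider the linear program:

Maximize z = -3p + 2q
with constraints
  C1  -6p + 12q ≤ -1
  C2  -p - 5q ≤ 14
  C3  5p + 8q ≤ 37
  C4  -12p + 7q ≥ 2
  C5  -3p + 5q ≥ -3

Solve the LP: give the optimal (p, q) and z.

p = -163/42, q = -85/42, maximum z = 319/42

Corner points and z = -3p + 2q:
  (-163/42, -85/42) → z = 319/42
  (-31/102, -4/17) → z = 15/34
  (-11/4, -9/4) → z = 15/4
  (-31/39, -14/13) → z = 3/13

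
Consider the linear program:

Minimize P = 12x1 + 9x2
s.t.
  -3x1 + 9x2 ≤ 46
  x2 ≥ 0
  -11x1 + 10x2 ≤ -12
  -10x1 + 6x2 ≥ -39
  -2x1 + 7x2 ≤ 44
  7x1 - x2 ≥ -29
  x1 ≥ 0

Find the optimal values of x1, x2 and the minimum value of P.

x1 = 12/11, x2 = 0, minimum P = 144/11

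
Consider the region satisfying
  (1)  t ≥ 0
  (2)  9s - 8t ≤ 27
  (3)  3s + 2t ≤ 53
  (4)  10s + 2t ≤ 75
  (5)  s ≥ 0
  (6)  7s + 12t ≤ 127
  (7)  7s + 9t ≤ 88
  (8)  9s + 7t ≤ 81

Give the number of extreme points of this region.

5

Intersecting each pair of boundary lines and keeping only the points that satisfy every inequality leaves:
  (3, 0)
  (0, 0)
  (31/5, 18/5)
  (0, 88/9)
  (113/32, 225/32)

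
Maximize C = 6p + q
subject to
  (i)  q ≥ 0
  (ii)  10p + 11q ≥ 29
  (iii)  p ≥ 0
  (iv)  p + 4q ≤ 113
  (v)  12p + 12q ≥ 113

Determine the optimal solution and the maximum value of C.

Corner points and C = 6p + q:
  (113, 0) → C = 678
  (113/12, 0) → C = 113/2
  (0, 113/4) → C = 113/4
  (0, 113/12) → C = 113/12

p = 113, q = 0, maximum C = 678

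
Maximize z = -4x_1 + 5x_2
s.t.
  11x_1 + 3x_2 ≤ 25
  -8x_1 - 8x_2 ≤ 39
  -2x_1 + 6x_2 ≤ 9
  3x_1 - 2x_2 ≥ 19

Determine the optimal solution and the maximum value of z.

x_1 = 107/31, x_2 = -134/31, maximum z = -1098/31

Feasible corners and z = -4x_1 + 5x_2:
  (317/64, -629/64) → z = -4413/64
  (107/31, -134/31) → z = -1098/31
  (37/20, -269/40) → z = -1641/40

The binding constraints are 11x_1 + 3x_2 = 25 and 3x_1 - 2x_2 = 19.
Solving simultaneously gives x_1 = 107/31, x_2 = -134/31.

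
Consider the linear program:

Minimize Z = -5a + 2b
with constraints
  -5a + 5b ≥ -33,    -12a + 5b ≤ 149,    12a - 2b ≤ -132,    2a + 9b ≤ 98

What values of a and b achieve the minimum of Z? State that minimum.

The optimum lies where -5a + 5b = -33 and 12a - 2b = -132.
Solving simultaneously gives a = -363/25, b = -528/25.

a = -363/25, b = -528/25, minimum Z = 759/25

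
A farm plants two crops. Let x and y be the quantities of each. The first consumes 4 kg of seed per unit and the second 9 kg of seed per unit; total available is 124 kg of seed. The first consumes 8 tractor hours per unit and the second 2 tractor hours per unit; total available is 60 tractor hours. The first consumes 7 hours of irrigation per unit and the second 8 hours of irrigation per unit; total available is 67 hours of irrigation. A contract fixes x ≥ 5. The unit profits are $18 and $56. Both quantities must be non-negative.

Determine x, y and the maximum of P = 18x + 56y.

Vertices and P = 18x + 56y:
  (15/2, 0) → P = 135
  (5, 0) → P = 90
  (173/25, 58/25) → P = 6362/25
  (5, 4) → P = 314

The optimum lies where 7x + 8y = 67 and x = 5.
Solving simultaneously gives x = 5, y = 4.

x = 5, y = 4, maximum P = 314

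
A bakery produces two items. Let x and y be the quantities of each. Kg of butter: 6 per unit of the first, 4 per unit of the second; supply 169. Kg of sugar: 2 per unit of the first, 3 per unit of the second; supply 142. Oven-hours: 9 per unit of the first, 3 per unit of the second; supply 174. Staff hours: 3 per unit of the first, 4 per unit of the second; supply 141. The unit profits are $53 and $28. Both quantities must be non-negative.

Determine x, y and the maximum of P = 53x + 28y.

x = 21/2, y = 53/2, maximum P = 2597/2

Extreme points and P = 53x + 28y:
  (0, 0) → P = 0
  (0, 141/4) → P = 987
  (58/3, 0) → P = 3074/3
  (21/2, 53/2) → P = 2597/2
  (28/3, 113/4) → P = 3857/3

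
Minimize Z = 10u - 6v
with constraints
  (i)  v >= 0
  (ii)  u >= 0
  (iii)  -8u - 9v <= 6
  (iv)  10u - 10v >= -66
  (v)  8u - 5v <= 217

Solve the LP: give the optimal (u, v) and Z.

At the optimal vertex, u = 0 and 10u - 10v = -66.
Solving simultaneously gives u = 0, v = 33/5.

u = 0, v = 33/5, minimum Z = -198/5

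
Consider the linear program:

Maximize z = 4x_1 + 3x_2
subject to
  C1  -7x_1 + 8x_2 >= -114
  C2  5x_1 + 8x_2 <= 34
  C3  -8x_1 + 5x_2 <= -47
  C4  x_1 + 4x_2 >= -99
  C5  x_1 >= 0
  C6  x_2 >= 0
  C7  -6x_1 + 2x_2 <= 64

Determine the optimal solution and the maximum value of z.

Feasible corners and z = 4x_1 + 3x_2:
  (546/89, 37/89) → z = 2295/89
  (34/5, 0) → z = 136/5
  (47/8, 0) → z = 47/2

The binding constraints are 5x_1 + 8x_2 = 34 and x_2 = 0.
Solving simultaneously gives x_1 = 34/5, x_2 = 0.

x_1 = 34/5, x_2 = 0, maximum z = 136/5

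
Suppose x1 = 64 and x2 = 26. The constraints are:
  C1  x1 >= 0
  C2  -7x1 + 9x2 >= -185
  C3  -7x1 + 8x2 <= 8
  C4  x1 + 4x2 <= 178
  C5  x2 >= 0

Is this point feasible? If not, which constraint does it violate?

not feasible — violates C2

Constraint C2: -7x1 + 9x2 = -214, which is not ≥ -185. All other constraints are satisfied.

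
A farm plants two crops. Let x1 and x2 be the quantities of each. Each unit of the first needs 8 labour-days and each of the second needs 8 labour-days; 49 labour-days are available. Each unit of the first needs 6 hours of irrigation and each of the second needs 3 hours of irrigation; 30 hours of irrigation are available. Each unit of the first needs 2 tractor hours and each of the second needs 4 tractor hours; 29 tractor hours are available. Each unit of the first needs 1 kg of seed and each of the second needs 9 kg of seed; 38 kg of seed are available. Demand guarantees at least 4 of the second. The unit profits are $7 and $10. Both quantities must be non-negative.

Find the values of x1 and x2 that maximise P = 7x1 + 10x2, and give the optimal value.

x1 = 2, x2 = 4, maximum P = 54

Extreme points and P = 7x1 + 10x2:
  (0, 38/9) → P = 380/9
  (0, 4) → P = 40
  (2, 4) → P = 54

At the optimal vertex, x1 + 9x2 = 38 and x2 = 4.
Solving simultaneously gives x1 = 2, x2 = 4.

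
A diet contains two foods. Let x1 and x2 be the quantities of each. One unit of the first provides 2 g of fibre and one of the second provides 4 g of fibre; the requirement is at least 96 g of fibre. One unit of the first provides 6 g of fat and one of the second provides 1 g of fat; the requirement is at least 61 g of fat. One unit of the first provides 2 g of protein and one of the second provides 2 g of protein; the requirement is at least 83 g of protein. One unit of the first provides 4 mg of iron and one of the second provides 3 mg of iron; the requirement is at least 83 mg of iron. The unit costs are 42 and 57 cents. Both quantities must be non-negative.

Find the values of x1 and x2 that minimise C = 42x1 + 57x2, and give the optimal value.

x1 = 35, x2 = 13/2, minimum C = 3681/2

Feasible corners and C = 42x1 + 57x2:
  (0, 61) → C = 3477
  (48, 0) → C = 2016
  (35, 13/2) → C = 3681/2
  (39/10, 188/5) → C = 2307
The feasible region is unbounded (it extends along (0, 1), (1, 0)), but C strictly increases along every unbounded feasible direction, so there is no improving ray and the minimum is attained at a vertex.

At the optimal vertex, 2x1 + 4x2 = 96 and 2x1 + 2x2 = 83.
Solving simultaneously gives x1 = 35, x2 = 13/2.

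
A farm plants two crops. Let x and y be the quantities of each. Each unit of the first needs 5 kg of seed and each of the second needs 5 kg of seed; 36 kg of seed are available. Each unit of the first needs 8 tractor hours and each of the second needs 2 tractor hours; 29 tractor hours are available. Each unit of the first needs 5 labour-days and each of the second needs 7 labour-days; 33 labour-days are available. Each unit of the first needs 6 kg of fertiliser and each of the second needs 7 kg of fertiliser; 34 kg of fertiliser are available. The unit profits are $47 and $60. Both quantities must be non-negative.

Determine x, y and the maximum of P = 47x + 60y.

x = 1, y = 4, maximum P = 287

Extreme points and P = 47x + 60y:
  (0, 0) → P = 0
  (0, 33/7) → P = 1980/7
  (29/8, 0) → P = 1363/8
  (135/44, 49/22) → P = 12225/44
  (1, 4) → P = 287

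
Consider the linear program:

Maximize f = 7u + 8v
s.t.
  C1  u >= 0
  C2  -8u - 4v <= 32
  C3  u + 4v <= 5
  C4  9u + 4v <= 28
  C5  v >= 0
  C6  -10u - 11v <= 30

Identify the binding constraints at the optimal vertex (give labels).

Vertices and f = 7u + 8v:
  (0, 5/4) → f = 10
  (0, 0) → f = 0
  (23/8, 17/32) → f = 195/8
  (28/9, 0) → f = 196/9

The maximum is at (23/8, 17/32). Substituting into each constraint, equality holds for C3 and C4; the remaining constraints have slack.

C3 and C4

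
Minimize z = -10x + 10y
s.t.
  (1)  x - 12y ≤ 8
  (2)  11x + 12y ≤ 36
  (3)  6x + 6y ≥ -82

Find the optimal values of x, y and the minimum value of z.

Vertices and z = -10x + 10y:
  (11/3, -13/36) → z = -725/18
  (-12, -5/3) → z = 310/3
  (-200, 559/3) → z = 11590/3

At the optimal vertex, x - 12y = 8 and 11x + 12y = 36.
Solving simultaneously gives x = 11/3, y = -13/36.

x = 11/3, y = -13/36, minimum z = -725/18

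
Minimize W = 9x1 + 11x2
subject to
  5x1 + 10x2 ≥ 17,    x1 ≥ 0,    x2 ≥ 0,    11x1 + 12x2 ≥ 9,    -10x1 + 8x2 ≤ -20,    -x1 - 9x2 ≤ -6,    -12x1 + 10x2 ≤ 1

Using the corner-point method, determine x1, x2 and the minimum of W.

Feasible corners and W = 9x1 + 11x2:
  (12/5, 1/2) → W = 271/10
  (93/35, 13/35) → W = 28
  (6, 0) → W = 54
  (52, 125/2) → W = 2311/2
The feasible region is unbounded (it extends along (1, 0), (5, 6)), but W strictly increases along every unbounded feasible direction, so there is no improving ray and the minimum is attained at a vertex.

x1 = 12/5, x2 = 1/2, minimum W = 271/10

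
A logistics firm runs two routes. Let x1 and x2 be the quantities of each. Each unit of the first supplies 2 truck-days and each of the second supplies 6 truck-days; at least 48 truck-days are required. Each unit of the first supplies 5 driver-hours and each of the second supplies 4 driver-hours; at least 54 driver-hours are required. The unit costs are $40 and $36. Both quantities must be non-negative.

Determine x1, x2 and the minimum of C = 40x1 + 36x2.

Vertices and C = 40x1 + 36x2:
  (0, 27/2) → C = 486
  (24, 0) → C = 960
  (6, 6) → C = 456
The feasible region is unbounded (it extends along (0, 1), (1, 0)), but C strictly increases along every unbounded feasible direction, so there is no improving ray and the minimum is attained at a vertex.

The binding constraints are 2x1 + 6x2 = 48 and 5x1 + 4x2 = 54.
Solving simultaneously gives x1 = 6, x2 = 6.

x1 = 6, x2 = 6, minimum C = 456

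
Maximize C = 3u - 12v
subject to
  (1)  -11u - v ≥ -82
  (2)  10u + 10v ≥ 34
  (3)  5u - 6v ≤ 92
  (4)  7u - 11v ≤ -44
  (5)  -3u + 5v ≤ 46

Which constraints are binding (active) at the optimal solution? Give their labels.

Corner points and C = 3u - 12v:
  (429/64, 529/64) → C = -5061/64
  (182/29, 376/29) → C = -3966/29
  (-11/30, 113/30) → C = -463/10
  (-29/8, 281/40) → C = -3807/40

The maximum is at (-11/30, 113/30). Substituting into each constraint, equality holds for (2) and (4); the remaining constraints have slack.

(2) and (4)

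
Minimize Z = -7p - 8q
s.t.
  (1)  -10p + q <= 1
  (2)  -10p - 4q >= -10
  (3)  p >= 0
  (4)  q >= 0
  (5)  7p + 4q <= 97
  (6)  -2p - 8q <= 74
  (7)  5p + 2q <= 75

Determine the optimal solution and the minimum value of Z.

At the optimal vertex, -10p + q = 1 and -10p - 4q = -10.
Solving simultaneously gives p = 3/25, q = 11/5.

p = 3/25, q = 11/5, minimum Z = -461/25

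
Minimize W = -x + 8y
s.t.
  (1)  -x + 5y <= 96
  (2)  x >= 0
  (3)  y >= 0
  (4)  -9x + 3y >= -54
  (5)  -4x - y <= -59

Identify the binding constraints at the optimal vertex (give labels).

Corner points and W = -x + 8y:
  (93/7, 153/7) → W = 1131/7
  (199/21, 443/21) → W = 1115/7
  (11, 15) → W = 109

The minimum is at (11, 15). Substituting into each constraint, equality holds for (4) and (5); the remaining constraints have slack.

(4) and (5)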